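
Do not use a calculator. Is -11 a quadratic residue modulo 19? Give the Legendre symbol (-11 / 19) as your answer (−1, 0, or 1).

Euler's criterion: (-11/19) ≡ 8^9 (mod 19).
8^2 ≡ 7 (mod 19)
8^4 ≡ 11 (mod 19)
8^8 ≡ 7 (mod 19)
8^9 = 8^(8+1) ≡ 18 (mod 19).
Result is 18 ≡ −1, so (-11/19) = −1.

-1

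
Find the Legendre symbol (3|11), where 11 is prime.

Reciprocity: 3 ≡ 3 and 11 ≡ 3 (mod 4), so (3/11) = −(11/3).
Reduce top mod 3: now compute (2/3).
Pull out 2: since 3 ≡ 3 (mod 8), (2/3) = -1.
Reached (1/3) = 1. Collecting the sign flips along the way, the symbol is +1.

1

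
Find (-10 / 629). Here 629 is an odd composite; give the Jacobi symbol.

First reduce: -10 ≡ 619 (mod 629).
Reciprocity: 619 ≡ 3 and 629 ≡ 1 (mod 4), so (619/629) = +(629/619).
Reduce top mod 619: now compute (10/619).
Pull out 2: since 619 ≡ 3 (mod 8), (2/619) = -1.
Reciprocity: 5 ≡ 1 and 619 ≡ 3 (mod 4), so (5/619) = +(619/5).
Reduce top mod 5: now compute (4/5).
Pull out 2^2: since 5 ≡ 5 (mod 8), (2/5) = -1, so (2/5)^2 = +1.
Reached (1/5) = 1. Collecting the sign flips along the way, the symbol is -1.

-1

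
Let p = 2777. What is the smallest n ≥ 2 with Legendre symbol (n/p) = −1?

(2/2777) = +1, so 2 is a residue.
(3/2777) = −1, so 3 is the smallest positive non-residue mod 2777.

3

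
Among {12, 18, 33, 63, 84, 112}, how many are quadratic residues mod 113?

3

(12/113) = -1 → non-residue.
(18/113) = +1 → QR.
(33/113) = -1 → non-residue.
(63/113) = +1 → QR.
(84/113) = -1 → non-residue.
(112/113) = +1 → QR.
Total quadratic residues among the 6: 3.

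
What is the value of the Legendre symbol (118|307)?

Pull out 2: since 307 ≡ 3 (mod 8), (2/307) = -1.
Reciprocity: 59 ≡ 3 and 307 ≡ 3 (mod 4), so (59/307) = −(307/59).
Reduce top mod 59: now compute (12/59).
Pull out 2^2: since 59 ≡ 3 (mod 8), (2/59) = -1, so (2/59)^2 = +1.
Reciprocity: 3 ≡ 3 and 59 ≡ 3 (mod 4), so (3/59) = −(59/3).
Reduce top mod 3: now compute (2/3).
Pull out 2: since 3 ≡ 3 (mod 8), (2/3) = -1.
Reached (1/3) = 1. Collecting the sign flips along the way, the symbol is +1.

1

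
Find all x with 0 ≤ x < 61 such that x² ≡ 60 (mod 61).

11, 50

61 ≡ 1 (mod 4), so we find a root by search.
Trying successive values, 11² = 121 ≡ 60 (mod 61). The other root is 61 − 11 = 50.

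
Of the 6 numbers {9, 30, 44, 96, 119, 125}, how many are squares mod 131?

(9/131) = +1 → QR.
(30/131) = -1 → non-residue.
(44/131) = +1 → QR.
(96/131) = -1 → non-residue.
(119/131) = -1 → non-residue.
(125/131) = +1 → QR.
Total quadratic residues among the 6: 3.

3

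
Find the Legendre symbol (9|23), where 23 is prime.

1

Reciprocity: 9 ≡ 1 and 23 ≡ 3 (mod 4), so (9/23) = +(23/9).
Reduce top mod 9: now compute (5/9).
Reciprocity: 5 ≡ 1 and 9 ≡ 1 (mod 4), so (5/9) = +(9/5).
Reduce top mod 5: now compute (4/5).
Pull out 2^2: since 5 ≡ 5 (mod 8), (2/5) = -1, so (2/5)^2 = +1.
Reached (1/5) = 1. Collecting the sign flips along the way, the symbol is +1.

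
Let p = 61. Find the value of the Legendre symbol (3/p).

Reciprocity: 3 ≡ 3 and 61 ≡ 1 (mod 4), so (3/61) = +(61/3).
Reduce top mod 3: now compute (1/3).
Reached (1/3) = 1. Collecting the sign flips along the way, the symbol is +1.

1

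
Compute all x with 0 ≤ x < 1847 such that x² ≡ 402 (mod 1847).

64, 1783

Since 1847 ≡ 3 (mod 4), a square root of 402 is 402^((1847+1)/4) = 402^462 mod 1847.
Repeated squaring: 402^2≡915, 402^4≡534, 402^8≡718, 402^16≡211, 402^32≡193, 402^64≡309, 402^128≡1284, 402^256≡1132 (mod 1847).
402^462 = 402^(256+128+64+8+4+2) ≡ 64 (mod 1847).
Check: 64² = 4096 ≡ 402 (mod 1847). The two roots are 64 and 1783.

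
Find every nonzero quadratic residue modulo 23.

Square k = 1,…,11 (k and 23−k give the same square):
1²=1, 2²=4, 3²=9, 4²=16, 5²≡2, 6²≡13, 7²≡3, 8²≡18, 9²≡12, 10²≡8, 11²≡6 (mod 23).
So the quadratic residues mod 23 are {1, 2, 3, 4, 6, 8, 9, 12, 13, 16, 18}.

1,2,3,4,6,8,9,12,13,16,18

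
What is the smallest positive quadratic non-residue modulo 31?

(2/31) = +1, so 2 is a residue.
(3/31) = −1, so 3 is the smallest positive non-residue mod 31.

3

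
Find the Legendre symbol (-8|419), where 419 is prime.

1

Euler's criterion: (-8/419) ≡ 411^209 (mod 419).
411^2 ≡ 64 (mod 419)
411^4 ≡ 325 (mod 419)
411^8 ≡ 37 (mod 419)
411^16 ≡ 112 (mod 419)
411^32 ≡ 393 (mod 419)
411^64 ≡ 257 (mod 419)
411^128 ≡ 266 (mod 419)
411^209 = 411^(128+64+16+1) ≡ 1 (mod 419).
Result is 1, so (-8/419) = 1.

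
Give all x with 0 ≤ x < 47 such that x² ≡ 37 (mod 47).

15, 32

Since 47 ≡ 3 (mod 4), a square root of 37 is 37^((47+1)/4) = 37^12 mod 47.
Repeated squaring: 37^2≡6, 37^4≡36, 37^8≡27 (mod 47).
37^12 = 37^(8+4) ≡ 32 (mod 47).
Check: 32² = 1024 ≡ 37 (mod 47). The two roots are 15 and 32.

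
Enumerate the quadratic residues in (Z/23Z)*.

1, 2, 3, 4, 6, 8, 9, 12, 13, 16, 18

Square k = 1,…,11 (k and 23−k give the same square):
1²=1, 2²=4, 3²=9, 4²=16, 5²≡2, 6²≡13, 7²≡3, 8²≡18, 9²≡12, 10²≡8, 11²≡6 (mod 23).
So the quadratic residues mod 23 are {1, 2, 3, 4, 6, 8, 9, 12, 13, 16, 18}.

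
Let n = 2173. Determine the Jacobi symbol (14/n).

Pull out 2: since 2173 ≡ 5 (mod 8), (2/2173) = -1.
Reciprocity: 7 ≡ 3 and 2173 ≡ 1 (mod 4), so (7/2173) = +(2173/7).
Reduce top mod 7: now compute (3/7).
Reciprocity: 3 ≡ 3 and 7 ≡ 3 (mod 4), so (3/7) = −(7/3).
Reduce top mod 3: now compute (1/3).
Reached (1/3) = 1. Collecting the sign flips along the way, the symbol is +1.

1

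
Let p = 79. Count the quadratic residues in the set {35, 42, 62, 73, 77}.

3

(35/79) = -1 → non-residue.
(42/79) = +1 → QR.
(62/79) = +1 → QR.
(73/79) = +1 → QR.
(77/79) = -1 → non-residue.
Total quadratic residues among the 5: 3.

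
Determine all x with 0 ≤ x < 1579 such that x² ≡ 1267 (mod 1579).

Since 1579 ≡ 3 (mod 4), a square root of 1267 is 1267^((1579+1)/4) = 1267^395 mod 1579.
Repeated squaring: 1267^2≡1025, 1267^4≡590, 1267^8≡720, 1267^16≡488, 1267^32≡1294, 1267^64≡696, 1267^128≡1242, 1267^256≡1460 (mod 1579).
1267^395 = 1267^(256+128+8+2+1) ≡ 286 (mod 1579).
Check: 286² = 81796 ≡ 1267 (mod 1579). The two roots are 286 and 1293.

286, 1293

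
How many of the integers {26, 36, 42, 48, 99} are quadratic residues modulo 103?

(26/103) = +1 → QR.
(36/103) = +1 → QR.
(42/103) = -1 → non-residue.
(48/103) = -1 → non-residue.
(99/103) = -1 → non-residue.
Total quadratic residues among the 5: 2.

2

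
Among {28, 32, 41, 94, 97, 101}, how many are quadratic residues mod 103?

(28/103) = +1 → QR.
(32/103) = +1 → QR.
(41/103) = +1 → QR.
(94/103) = -1 → non-residue.
(97/103) = +1 → QR.
(101/103) = -1 → non-residue.
Total quadratic residues among the 6: 4.

4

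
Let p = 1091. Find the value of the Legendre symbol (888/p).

Pull out 2^3: since 1091 ≡ 3 (mod 8), (2/1091) = -1, so (2/1091)^3 = -1.
Reciprocity: 111 ≡ 3 and 1091 ≡ 3 (mod 4), so (111/1091) = −(1091/111).
Reduce top mod 111: now compute (92/111).
Pull out 2^2: since 111 ≡ 7 (mod 8), (2/111) = +1, so (2/111)^2 = +1.
Reciprocity: 23 ≡ 3 and 111 ≡ 3 (mod 4), so (23/111) = −(111/23).
Reduce top mod 23: now compute (19/23).
Reciprocity: 19 ≡ 3 and 23 ≡ 3 (mod 4), so (19/23) = −(23/19).
Reduce top mod 19: now compute (4/19).
Pull out 2^2: since 19 ≡ 3 (mod 8), (2/19) = -1, so (2/19)^2 = +1.
Reached (1/19) = 1. Collecting the sign flips along the way, the symbol is +1.

1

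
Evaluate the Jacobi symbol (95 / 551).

0

Reciprocity: 95 ≡ 3 and 551 ≡ 3 (mod 4), so (95/551) = −(551/95).
Reduce top mod 95: now compute (76/95).
Pull out 2^2: since 95 ≡ 7 (mod 8), (2/95) = +1, so (2/95)^2 = +1.
Reciprocity: 19 ≡ 3 and 95 ≡ 3 (mod 4), so (19/95) = −(95/19).
Reduce top mod 19: now compute (0/19).
Top reduces to 0: gcd > 1, so the symbol is 0.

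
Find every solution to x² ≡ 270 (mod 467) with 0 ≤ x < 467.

Since 467 ≡ 3 (mod 4), a square root of 270 is 270^((467+1)/4) = 270^117 mod 467.
Repeated squaring: 270^2≡48, 270^4≡436, 270^8≡27, 270^16≡262, 270^32≡462, 270^64≡25 (mod 467).
270^117 = 270^(64+32+16+4+1) ≡ 175 (mod 467).
Check: 175² = 30625 ≡ 270 (mod 467). The two roots are 175 and 292.

175, 292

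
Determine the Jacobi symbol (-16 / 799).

-1

First reduce: -16 ≡ 783 (mod 799).
Reciprocity: 783 ≡ 3 and 799 ≡ 3 (mod 4), so (783/799) = −(799/783).
Reduce top mod 783: now compute (16/783).
Pull out 2^4: since 783 ≡ 7 (mod 8), (2/783) = +1, so (2/783)^4 = +1.
Reached (1/783) = 1. Collecting the sign flips along the way, the symbol is -1.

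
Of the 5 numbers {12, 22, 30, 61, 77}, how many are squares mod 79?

1

(12/79) = -1 → non-residue.
(22/79) = +1 → QR.
(30/79) = -1 → non-residue.
(61/79) = -1 → non-residue.
(77/79) = -1 → non-residue.
Total quadratic residues among the 5: 1.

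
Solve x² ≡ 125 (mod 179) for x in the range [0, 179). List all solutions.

29, 150

Since 179 ≡ 3 (mod 4), a square root of 125 is 125^((179+1)/4) = 125^45 mod 179.
Repeated squaring: 125^2≡52, 125^4≡19, 125^8≡3, 125^16≡9, 125^32≡81 (mod 179).
125^45 = 125^(32+8+4+1) ≡ 29 (mod 179).
Check: 29² = 841 ≡ 125 (mod 179). The two roots are 29 and 150.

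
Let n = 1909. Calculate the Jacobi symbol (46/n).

0

Pull out 2: since 1909 ≡ 5 (mod 8), (2/1909) = -1.
Reciprocity: 23 ≡ 3 and 1909 ≡ 1 (mod 4), so (23/1909) = +(1909/23).
Reduce top mod 23: now compute (0/23).
Top reduces to 0: gcd > 1, so the symbol is 0.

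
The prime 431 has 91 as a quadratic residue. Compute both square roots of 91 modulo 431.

130, 301

Since 431 ≡ 3 (mod 4), a square root of 91 is 91^((431+1)/4) = 91^108 mod 431.
Repeated squaring: 91^2≡92, 91^4≡275, 91^8≡200, 91^16≡348, 91^32≡424, 91^64≡49 (mod 431).
91^108 = 91^(64+32+8+4) ≡ 301 (mod 431).
Check: 301² = 90601 ≡ 91 (mod 431). The two roots are 130 and 301.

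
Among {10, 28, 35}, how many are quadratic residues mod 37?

(10/37) = +1 → QR.
(28/37) = +1 → QR.
(35/37) = -1 → non-residue.
Total quadratic residues among the 3: 2.

2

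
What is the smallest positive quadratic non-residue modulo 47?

5

(2/47) = +1, so 2 is a residue.
(3/47) = +1, so 3 is a residue.
(4/47) = +1, so 4 is a residue.
(5/47) = −1, so 5 is the smallest positive non-residue mod 47.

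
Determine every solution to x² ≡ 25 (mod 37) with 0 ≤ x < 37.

37 ≡ 1 (mod 4), so we find a root by search.
Trying successive values, 5² = 25 ≡ 25 (mod 37). The other root is 37 − 5 = 32.

5, 32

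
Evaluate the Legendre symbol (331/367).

-1

Euler's criterion: (331/367) ≡ 331^183 (mod 367).
331^2 ≡ 195 (mod 367)
331^4 ≡ 224 (mod 367)
331^8 ≡ 264 (mod 367)
331^16 ≡ 333 (mod 367)
331^32 ≡ 55 (mod 367)
331^64 ≡ 89 (mod 367)
331^128 ≡ 214 (mod 367)
331^183 = 331^(128+32+16+4+2+1) ≡ 366 (mod 367).
Result is 366 ≡ −1, so (331/367) = −1.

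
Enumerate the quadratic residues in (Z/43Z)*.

Square k = 1,…,21 (k and 43−k give the same square):
1²=1, 2²=4, 3²=9, 4²=16, 5²=25, 6²=36, 7²≡6, 8²≡21, 9²≡38, 10²≡14, 11²≡35, 12²≡15, 13²≡40, 14²≡24, 15²≡10, 16²≡41, 17²≡31, 18²≡23, 19²≡17, 20²≡13, 21²≡11 (mod 43).
So the quadratic residues mod 43 are {1, 4, 6, 9, 10, 11, 13, 14, 15, 16, 17, 21, 23, 24, 25, 31, 35, 36, 38, 40, 41}.

1,4,6,9,10,11,13,14,15,16,17,21,23,24,25,31,35,36,38,40,41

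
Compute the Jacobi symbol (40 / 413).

1

Pull out 2^3: since 413 ≡ 5 (mod 8), (2/413) = -1, so (2/413)^3 = -1.
Reciprocity: 5 ≡ 1 and 413 ≡ 1 (mod 4), so (5/413) = +(413/5).
Reduce top mod 5: now compute (3/5).
Reciprocity: 3 ≡ 3 and 5 ≡ 1 (mod 4), so (3/5) = +(5/3).
Reduce top mod 3: now compute (2/3).
Pull out 2: since 3 ≡ 3 (mod 8), (2/3) = -1.
Reached (1/3) = 1. Collecting the sign flips along the way, the symbol is +1.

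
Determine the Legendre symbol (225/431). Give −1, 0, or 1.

1

Reciprocity: 225 ≡ 1 and 431 ≡ 3 (mod 4), so (225/431) = +(431/225).
Reduce top mod 225: now compute (206/225).
Pull out 2: since 225 ≡ 1 (mod 8), (2/225) = +1.
Reciprocity: 103 ≡ 3 and 225 ≡ 1 (mod 4), so (103/225) = +(225/103).
Reduce top mod 103: now compute (19/103).
Reciprocity: 19 ≡ 3 and 103 ≡ 3 (mod 4), so (19/103) = −(103/19).
Reduce top mod 19: now compute (8/19).
Pull out 2^3: since 19 ≡ 3 (mod 8), (2/19) = -1, so (2/19)^3 = -1.
Reached (1/19) = 1. Collecting the sign flips along the way, the symbol is +1.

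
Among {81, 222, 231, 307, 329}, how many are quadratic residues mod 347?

3

(81/347) = +1 → QR.
(222/347) = +1 → QR.
(231/347) = -1 → non-residue.
(307/347) = -1 → non-residue.
(329/347) = +1 → QR.
Total quadratic residues among the 5: 3.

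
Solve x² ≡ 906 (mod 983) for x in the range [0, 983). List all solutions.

203, 780

Since 983 ≡ 3 (mod 4), a square root of 906 is 906^((983+1)/4) = 906^246 mod 983.
Repeated squaring: 906^2≡31, 906^4≡961, 906^8≡484, 906^16≡302, 906^32≡768, 906^64≡24, 906^128≡576 (mod 983).
906^246 = 906^(128+64+32+16+4+2) ≡ 780 (mod 983).
Check: 780² = 608400 ≡ 906 (mod 983). The two roots are 203 and 780.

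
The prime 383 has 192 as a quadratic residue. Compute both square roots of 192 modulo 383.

Since 383 ≡ 3 (mod 4), a square root of 192 is 192^((383+1)/4) = 192^96 mod 383.
Repeated squaring: 192^2≡96, 192^4≡24, 192^8≡193, 192^16≡98, 192^32≡29, 192^64≡75 (mod 383).
192^96 = 192^(64+32) ≡ 260 (mod 383).
Check: 260² = 67600 ≡ 192 (mod 383). The two roots are 123 and 260.

123, 260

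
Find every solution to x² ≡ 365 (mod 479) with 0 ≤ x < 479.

Since 479 ≡ 3 (mod 4), a square root of 365 is 365^((479+1)/4) = 365^120 mod 479.
Repeated squaring: 365^2≡63, 365^4≡137, 365^8≡88, 365^16≡80, 365^32≡173, 365^64≡231 (mod 479).
365^120 = 365^(64+32+16+8) ≡ 307 (mod 479).
Check: 307² = 94249 ≡ 365 (mod 479). The two roots are 172 and 307.

172, 307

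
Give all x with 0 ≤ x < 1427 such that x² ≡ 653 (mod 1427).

480, 947

Since 1427 ≡ 3 (mod 4), a square root of 653 is 653^((1427+1)/4) = 653^357 mod 1427.
Repeated squaring: 653^2≡1163, 653^4≡1200, 653^8≡157, 653^16≡390, 653^32≡838, 653^64≡160, 653^128≡1341, 653^256≡261 (mod 1427).
653^357 = 653^(256+64+32+4+1) ≡ 480 (mod 1427).
Check: 480² = 230400 ≡ 653 (mod 1427). The two roots are 480 and 947.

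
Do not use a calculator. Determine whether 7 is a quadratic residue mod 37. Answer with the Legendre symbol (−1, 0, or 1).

1

Reciprocity: 7 ≡ 3 and 37 ≡ 1 (mod 4), so (7/37) = +(37/7).
Reduce top mod 7: now compute (2/7).
Pull out 2: since 7 ≡ 7 (mod 8), (2/7) = +1.
Reached (1/7) = 1. Collecting the sign flips along the way, the symbol is +1.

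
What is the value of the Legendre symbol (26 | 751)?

1

Pull out 2: since 751 ≡ 7 (mod 8), (2/751) = +1.
Reciprocity: 13 ≡ 1 and 751 ≡ 3 (mod 4), so (13/751) = +(751/13).
Reduce top mod 13: now compute (10/13).
Pull out 2: since 13 ≡ 5 (mod 8), (2/13) = -1.
Reciprocity: 5 ≡ 1 and 13 ≡ 1 (mod 4), so (5/13) = +(13/5).
Reduce top mod 5: now compute (3/5).
Reciprocity: 3 ≡ 3 and 5 ≡ 1 (mod 4), so (3/5) = +(5/3).
Reduce top mod 3: now compute (2/3).
Pull out 2: since 3 ≡ 3 (mod 8), (2/3) = -1.
Reached (1/3) = 1. Collecting the sign flips along the way, the symbol is +1.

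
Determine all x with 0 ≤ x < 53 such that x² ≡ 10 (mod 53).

13, 40

53 ≡ 1 (mod 4), so we find a root by search.
Trying successive values, 13² = 169 ≡ 10 (mod 53). The other root is 53 − 13 = 40.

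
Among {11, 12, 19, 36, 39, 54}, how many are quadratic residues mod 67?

4

(11/67) = -1 → non-residue.
(12/67) = -1 → non-residue.
(19/67) = +1 → QR.
(36/67) = +1 → QR.
(39/67) = +1 → QR.
(54/67) = +1 → QR.
Total quadratic residues among the 6: 4.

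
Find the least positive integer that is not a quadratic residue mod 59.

(2/59) = −1, so 2 is the smallest positive non-residue mod 59.

2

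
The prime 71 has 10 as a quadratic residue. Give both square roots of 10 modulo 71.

Since 71 ≡ 3 (mod 4), a square root of 10 is 10^((71+1)/4) = 10^18 mod 71.
Repeated squaring: 10^2≡29, 10^4≡60, 10^8≡50, 10^16≡15 (mod 71).
10^18 = 10^(16+2) ≡ 9 (mod 71).
Check: 9² = 81 ≡ 10 (mod 71). The two roots are 9 and 62.

9, 62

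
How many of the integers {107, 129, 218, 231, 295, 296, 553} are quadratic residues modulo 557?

3

(107/557) = -1 → non-residue.
(129/557) = -1 → non-residue.
(218/557) = -1 → non-residue.
(231/557) = +1 → QR.
(295/557) = -1 → non-residue.
(296/557) = +1 → QR.
(553/557) = +1 → QR.
Total quadratic residues among the 7: 3.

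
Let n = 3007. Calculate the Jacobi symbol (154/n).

Pull out 2: since 3007 ≡ 7 (mod 8), (2/3007) = +1.
Reciprocity: 77 ≡ 1 and 3007 ≡ 3 (mod 4), so (77/3007) = +(3007/77).
Reduce top mod 77: now compute (4/77).
Pull out 2^2: since 77 ≡ 5 (mod 8), (2/77) = -1, so (2/77)^2 = +1.
Reached (1/77) = 1. Collecting the sign flips along the way, the symbol is +1.

1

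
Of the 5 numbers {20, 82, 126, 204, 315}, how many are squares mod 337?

(20/337) = -1 → non-residue.
(82/337) = +1 → QR.
(126/337) = +1 → QR.
(204/337) = -1 → non-residue.
(315/337) = -1 → non-residue.
Total quadratic residues among the 5: 2.

2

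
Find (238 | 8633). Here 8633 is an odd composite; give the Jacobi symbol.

-1

Pull out 2: since 8633 ≡ 1 (mod 8), (2/8633) = +1.
Reciprocity: 119 ≡ 3 and 8633 ≡ 1 (mod 4), so (119/8633) = +(8633/119).
Reduce top mod 119: now compute (65/119).
Reciprocity: 65 ≡ 1 and 119 ≡ 3 (mod 4), so (65/119) = +(119/65).
Reduce top mod 65: now compute (54/65).
Pull out 2: since 65 ≡ 1 (mod 8), (2/65) = +1.
Reciprocity: 27 ≡ 3 and 65 ≡ 1 (mod 4), so (27/65) = +(65/27).
Reduce top mod 27: now compute (11/27).
Reciprocity: 11 ≡ 3 and 27 ≡ 3 (mod 4), so (11/27) = −(27/11).
Reduce top mod 11: now compute (5/11).
Reciprocity: 5 ≡ 1 and 11 ≡ 3 (mod 4), so (5/11) = +(11/5).
Reduce top mod 5: now compute (1/5).
Reached (1/5) = 1. Collecting the sign flips along the way, the symbol is -1.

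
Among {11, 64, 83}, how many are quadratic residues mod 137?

2

(11/137) = +1 → QR.
(64/137) = +1 → QR.
(83/137) = -1 → non-residue.
Total quadratic residues among the 3: 2.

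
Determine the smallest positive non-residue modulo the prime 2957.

(2/2957) = −1, so 2 is the smallest positive non-residue mod 2957.

2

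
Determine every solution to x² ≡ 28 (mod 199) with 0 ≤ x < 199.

Since 199 ≡ 3 (mod 4), a square root of 28 is 28^((199+1)/4) = 28^50 mod 199.
Repeated squaring: 28^2≡187, 28^4≡144, 28^8≡40, 28^16≡8, 28^32≡64 (mod 199).
28^50 = 28^(32+16+2) ≡ 25 (mod 199).
Check: 25² = 625 ≡ 28 (mod 199). The two roots are 25 and 174.

25, 174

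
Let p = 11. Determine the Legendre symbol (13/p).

-1

First reduce: 13 ≡ 2 (mod 11).
Pull out 2: since 11 ≡ 3 (mod 8), (2/11) = -1.
Reached (1/11) = 1. Collecting the sign flips along the way, the symbol is -1.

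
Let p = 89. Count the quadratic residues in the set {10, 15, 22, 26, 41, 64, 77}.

3

(10/89) = +1 → QR.
(15/89) = -1 → non-residue.
(22/89) = +1 → QR.
(26/89) = -1 → non-residue.
(41/89) = -1 → non-residue.
(64/89) = +1 → QR.
(77/89) = -1 → non-residue.
Total quadratic residues among the 7: 3.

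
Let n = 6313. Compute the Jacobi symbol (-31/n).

First reduce: -31 ≡ 6282 (mod 6313).
Pull out 2: since 6313 ≡ 1 (mod 8), (2/6313) = +1.
Reciprocity: 3141 ≡ 1 and 6313 ≡ 1 (mod 4), so (3141/6313) = +(6313/3141).
Reduce top mod 3141: now compute (31/3141).
Reciprocity: 31 ≡ 3 and 3141 ≡ 1 (mod 4), so (31/3141) = +(3141/31).
Reduce top mod 31: now compute (10/31).
Pull out 2: since 31 ≡ 7 (mod 8), (2/31) = +1.
Reciprocity: 5 ≡ 1 and 31 ≡ 3 (mod 4), so (5/31) = +(31/5).
Reduce top mod 5: now compute (1/5).
Reached (1/5) = 1. Collecting the sign flips along the way, the symbol is +1.

1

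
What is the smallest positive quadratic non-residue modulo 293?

(2/293) = −1, so 2 is the smallest positive non-residue mod 293.

2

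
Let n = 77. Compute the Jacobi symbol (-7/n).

0

First reduce: -7 ≡ 70 (mod 77).
Pull out 2: since 77 ≡ 5 (mod 8), (2/77) = -1.
Reciprocity: 35 ≡ 3 and 77 ≡ 1 (mod 4), so (35/77) = +(77/35).
Reduce top mod 35: now compute (7/35).
Reciprocity: 7 ≡ 3 and 35 ≡ 3 (mod 4), so (7/35) = −(35/7).
Reduce top mod 7: now compute (0/7).
Top reduces to 0: gcd > 1, so the symbol is 0.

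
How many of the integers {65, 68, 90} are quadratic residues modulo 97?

1

(65/97) = +1 → QR.
(68/97) = -1 → non-residue.
(90/97) = -1 → non-residue.
Total quadratic residues among the 3: 1.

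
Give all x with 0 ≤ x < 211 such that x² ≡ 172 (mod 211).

Since 211 ≡ 3 (mod 4), a square root of 172 is 172^((211+1)/4) = 172^53 mod 211.
Repeated squaring: 172^2≡44, 172^4≡37, 172^8≡103, 172^16≡59, 172^32≡105 (mod 211).
172^53 = 172^(32+16+4+1) ≡ 52 (mod 211).
Check: 52² = 2704 ≡ 172 (mod 211). The two roots are 52 and 159.

52, 159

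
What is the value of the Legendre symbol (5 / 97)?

-1

Euler's criterion: (5/97) ≡ 5^48 (mod 97).
5^2 ≡ 25 (mod 97)
5^4 ≡ 43 (mod 97)
5^8 ≡ 6 (mod 97)
5^16 ≡ 36 (mod 97)
5^32 ≡ 35 (mod 97)
5^48 = 5^(32+16) ≡ 96 (mod 97).
Result is 96 ≡ −1, so (5/97) = −1.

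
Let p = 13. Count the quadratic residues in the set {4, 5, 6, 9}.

2

(4/13) = +1 → QR.
(5/13) = -1 → non-residue.
(6/13) = -1 → non-residue.
(9/13) = +1 → QR.
Total quadratic residues among the 4: 2.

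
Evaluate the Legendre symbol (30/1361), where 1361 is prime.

Pull out 2: since 1361 ≡ 1 (mod 8), (2/1361) = +1.
Reciprocity: 15 ≡ 3 and 1361 ≡ 1 (mod 4), so (15/1361) = +(1361/15).
Reduce top mod 15: now compute (11/15).
Reciprocity: 11 ≡ 3 and 15 ≡ 3 (mod 4), so (11/15) = −(15/11).
Reduce top mod 11: now compute (4/11).
Pull out 2^2: since 11 ≡ 3 (mod 8), (2/11) = -1, so (2/11)^2 = +1.
Reached (1/11) = 1. Collecting the sign flips along the way, the symbol is -1.

-1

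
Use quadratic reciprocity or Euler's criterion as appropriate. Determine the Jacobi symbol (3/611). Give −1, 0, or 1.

Reciprocity: 3 ≡ 3 and 611 ≡ 3 (mod 4), so (3/611) = −(611/3).
Reduce top mod 3: now compute (2/3).
Pull out 2: since 3 ≡ 3 (mod 8), (2/3) = -1.
Reached (1/3) = 1. Collecting the sign flips along the way, the symbol is +1.

1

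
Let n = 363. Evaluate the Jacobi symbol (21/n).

Reciprocity: 21 ≡ 1 and 363 ≡ 3 (mod 4), so (21/363) = +(363/21).
Reduce top mod 21: now compute (6/21).
Pull out 2: since 21 ≡ 5 (mod 8), (2/21) = -1.
Reciprocity: 3 ≡ 3 and 21 ≡ 1 (mod 4), so (3/21) = +(21/3).
Reduce top mod 3: now compute (0/3).
Top reduces to 0: gcd > 1, so the symbol is 0.

0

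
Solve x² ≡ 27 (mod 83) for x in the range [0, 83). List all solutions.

Since 83 ≡ 3 (mod 4), a square root of 27 is 27^((83+1)/4) = 27^21 mod 83.
Repeated squaring: 27^2≡65, 27^4≡75, 27^8≡64, 27^16≡29 (mod 83).
27^21 = 27^(16+4+1) ≡ 44 (mod 83).
Check: 44² = 1936 ≡ 27 (mod 83). The two roots are 39 and 44.

39, 44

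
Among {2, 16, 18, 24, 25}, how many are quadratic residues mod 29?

3

(2/29) = -1 → non-residue.
(16/29) = +1 → QR.
(18/29) = -1 → non-residue.
(24/29) = +1 → QR.
(25/29) = +1 → QR.
Total quadratic residues among the 5: 3.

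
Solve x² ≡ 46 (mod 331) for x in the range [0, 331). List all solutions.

Since 331 ≡ 3 (mod 4), a square root of 46 is 46^((331+1)/4) = 46^83 mod 331.
Repeated squaring: 46^2≡130, 46^4≡19, 46^8≡30, 46^16≡238, 46^32≡43, 46^64≡194 (mod 331).
46^83 = 46^(64+16+2+1) ≡ 276 (mod 331).
Check: 276² = 76176 ≡ 46 (mod 331). The two roots are 55 and 276.

55, 276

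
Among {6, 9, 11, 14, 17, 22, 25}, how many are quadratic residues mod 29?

(6/29) = +1 → QR.
(9/29) = +1 → QR.
(11/29) = -1 → non-residue.
(14/29) = -1 → non-residue.
(17/29) = -1 → non-residue.
(22/29) = +1 → QR.
(25/29) = +1 → QR.
Total quadratic residues among the 7: 4.

4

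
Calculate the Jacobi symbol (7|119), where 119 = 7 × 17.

Reciprocity: 7 ≡ 3 and 119 ≡ 3 (mod 4), so (7/119) = −(119/7).
Reduce top mod 7: now compute (0/7).
Top reduces to 0: gcd > 1, so the symbol is 0.

0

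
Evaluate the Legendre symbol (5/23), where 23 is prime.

-1

Reciprocity: 5 ≡ 1 and 23 ≡ 3 (mod 4), so (5/23) = +(23/5).
Reduce top mod 5: now compute (3/5).
Reciprocity: 3 ≡ 3 and 5 ≡ 1 (mod 4), so (3/5) = +(5/3).
Reduce top mod 3: now compute (2/3).
Pull out 2: since 3 ≡ 3 (mod 8), (2/3) = -1.
Reached (1/3) = 1. Collecting the sign flips along the way, the symbol is -1.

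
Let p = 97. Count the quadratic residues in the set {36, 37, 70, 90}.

(36/97) = +1 → QR.
(37/97) = -1 → non-residue.
(70/97) = +1 → QR.
(90/97) = -1 → non-residue.
Total quadratic residues among the 4: 2.

2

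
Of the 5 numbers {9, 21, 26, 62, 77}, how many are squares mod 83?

(9/83) = +1 → QR.
(21/83) = +1 → QR.
(26/83) = +1 → QR.
(62/83) = -1 → non-residue.
(77/83) = +1 → QR.
Total quadratic residues among the 5: 4.

4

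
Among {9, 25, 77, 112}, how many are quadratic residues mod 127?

(9/127) = +1 → QR.
(25/127) = +1 → QR.
(77/127) = -1 → non-residue.
(112/127) = -1 → non-residue.
Total quadratic residues among the 4: 2.

2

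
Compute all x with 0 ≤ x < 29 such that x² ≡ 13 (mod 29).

10, 19

29 ≡ 1 (mod 4), so we find a root by search.
Trying successive values, 10² = 100 ≡ 13 (mod 29). The other root is 29 − 10 = 19.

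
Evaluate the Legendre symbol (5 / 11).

1

Euler's criterion: (5/11) ≡ 5^5 (mod 11).
5^2 ≡ 3 (mod 11)
5^4 ≡ 9 (mod 11)
5^5 = 5^(4+1) ≡ 1 (mod 11).
Result is 1, so (5/11) = 1.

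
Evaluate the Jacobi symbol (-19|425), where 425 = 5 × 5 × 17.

1

First reduce: -19 ≡ 406 (mod 425).
Pull out 2: since 425 ≡ 1 (mod 8), (2/425) = +1.
Reciprocity: 203 ≡ 3 and 425 ≡ 1 (mod 4), so (203/425) = +(425/203).
Reduce top mod 203: now compute (19/203).
Reciprocity: 19 ≡ 3 and 203 ≡ 3 (mod 4), so (19/203) = −(203/19).
Reduce top mod 19: now compute (13/19).
Reciprocity: 13 ≡ 1 and 19 ≡ 3 (mod 4), so (13/19) = +(19/13).
Reduce top mod 13: now compute (6/13).
Pull out 2: since 13 ≡ 5 (mod 8), (2/13) = -1.
Reciprocity: 3 ≡ 3 and 13 ≡ 1 (mod 4), so (3/13) = +(13/3).
Reduce top mod 3: now compute (1/3).
Reached (1/3) = 1. Collecting the sign flips along the way, the symbol is +1.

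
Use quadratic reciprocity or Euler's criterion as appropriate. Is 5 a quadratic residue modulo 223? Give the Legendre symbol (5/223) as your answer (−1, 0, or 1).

-1

Reciprocity: 5 ≡ 1 and 223 ≡ 3 (mod 4), so (5/223) = +(223/5).
Reduce top mod 5: now compute (3/5).
Reciprocity: 3 ≡ 3 and 5 ≡ 1 (mod 4), so (3/5) = +(5/3).
Reduce top mod 3: now compute (2/3).
Pull out 2: since 3 ≡ 3 (mod 8), (2/3) = -1.
Reached (1/3) = 1. Collecting the sign flips along the way, the symbol is -1.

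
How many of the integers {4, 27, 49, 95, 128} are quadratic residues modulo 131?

(4/131) = +1 → QR.
(27/131) = +1 → QR.
(49/131) = +1 → QR.
(95/131) = -1 → non-residue.
(128/131) = -1 → non-residue.
Total quadratic residues among the 5: 3.

3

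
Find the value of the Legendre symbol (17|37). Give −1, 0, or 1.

-1

Reciprocity: 17 ≡ 1 and 37 ≡ 1 (mod 4), so (17/37) = +(37/17).
Reduce top mod 17: now compute (3/17).
Reciprocity: 3 ≡ 3 and 17 ≡ 1 (mod 4), so (3/17) = +(17/3).
Reduce top mod 3: now compute (2/3).
Pull out 2: since 3 ≡ 3 (mod 8), (2/3) = -1.
Reached (1/3) = 1. Collecting the sign flips along the way, the symbol is -1.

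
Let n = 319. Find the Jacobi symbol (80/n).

1

Pull out 2^4: since 319 ≡ 7 (mod 8), (2/319) = +1, so (2/319)^4 = +1.
Reciprocity: 5 ≡ 1 and 319 ≡ 3 (mod 4), so (5/319) = +(319/5).
Reduce top mod 5: now compute (4/5).
Pull out 2^2: since 5 ≡ 5 (mod 8), (2/5) = -1, so (2/5)^2 = +1.
Reached (1/5) = 1. Collecting the sign flips along the way, the symbol is +1.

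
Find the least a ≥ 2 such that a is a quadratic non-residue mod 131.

2

(2/131) = −1, so 2 is the smallest positive non-residue mod 131.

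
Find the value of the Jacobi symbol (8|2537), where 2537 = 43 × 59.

Pull out 2^3: since 2537 ≡ 1 (mod 8), (2/2537) = +1, so (2/2537)^3 = +1.
Reached (1/2537) = 1. Collecting the sign flips along the way, the symbol is +1.

1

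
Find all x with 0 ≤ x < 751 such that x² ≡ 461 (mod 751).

Since 751 ≡ 3 (mod 4), a square root of 461 is 461^((751+1)/4) = 461^188 mod 751.
Repeated squaring: 461^2≡739, 461^4≡144, 461^8≡459, 461^16≡401, 461^32≡87, 461^64≡59, 461^128≡477 (mod 751).
461^188 = 461^(128+32+16+8+4) ≡ 524 (mod 751).
Check: 524² = 274576 ≡ 461 (mod 751). The two roots are 227 and 524.

227, 524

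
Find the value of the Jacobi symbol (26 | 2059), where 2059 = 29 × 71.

Pull out 2: since 2059 ≡ 3 (mod 8), (2/2059) = -1.
Reciprocity: 13 ≡ 1 and 2059 ≡ 3 (mod 4), so (13/2059) = +(2059/13).
Reduce top mod 13: now compute (5/13).
Reciprocity: 5 ≡ 1 and 13 ≡ 1 (mod 4), so (5/13) = +(13/5).
Reduce top mod 5: now compute (3/5).
Reciprocity: 3 ≡ 3 and 5 ≡ 1 (mod 4), so (3/5) = +(5/3).
Reduce top mod 3: now compute (2/3).
Pull out 2: since 3 ≡ 3 (mod 8), (2/3) = -1.
Reached (1/3) = 1. Collecting the sign flips along the way, the symbol is +1.

1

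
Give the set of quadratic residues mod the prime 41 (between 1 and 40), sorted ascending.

Square k = 1,…,20 (k and 41−k give the same square):
1²=1, 2²=4, 3²=9, 4²=16, 5²=25, 6²=36, 7²≡8, 8²≡23, 9²≡40, 10²≡18, 11²≡39, 12²≡21, 13²≡5, 14²≡32, 15²≡20, 16²≡10, 17²≡2, 18²≡37, 19²≡33, 20²≡31 (mod 41).
So the quadratic residues mod 41 are {1, 2, 4, 5, 8, 9, 10, 16, 18, 20, 21, 23, 25, 31, 32, 33, 36, 37, 39, 40}.

1, 2, 4, 5, 8, 9, 10, 16, 18, 20, 21, 23, 25, 31, 32, 33, 36, 37, 39, 40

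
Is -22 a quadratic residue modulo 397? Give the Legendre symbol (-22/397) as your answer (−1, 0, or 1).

-1

Euler's criterion: (-22/397) ≡ 375^198 (mod 397).
375^2 ≡ 87 (mod 397)
375^4 ≡ 26 (mod 397)
375^8 ≡ 279 (mod 397)
375^16 ≡ 29 (mod 397)
375^32 ≡ 47 (mod 397)
375^64 ≡ 224 (mod 397)
375^128 ≡ 154 (mod 397)
375^198 = 375^(128+64+4+2) ≡ 396 (mod 397).
Result is 396 ≡ −1, so (-22/397) = −1.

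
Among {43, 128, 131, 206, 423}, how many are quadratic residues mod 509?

(43/509) = +1 → QR.
(128/509) = -1 → non-residue.
(131/509) = -1 → non-residue.
(206/509) = -1 → non-residue.
(423/509) = -1 → non-residue.
Total quadratic residues among the 5: 1.

1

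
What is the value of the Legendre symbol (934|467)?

0

First reduce: 934 ≡ 0 (mod 467).
Top reduces to 0: gcd > 1, so the symbol is 0.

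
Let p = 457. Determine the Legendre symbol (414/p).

Euler's criterion: (414/457) ≡ 414^228 (mod 457).
414^2 ≡ 21 (mod 457)
414^4 ≡ 441 (mod 457)
414^8 ≡ 256 (mod 457)
414^16 ≡ 185 (mod 457)
414^32 ≡ 407 (mod 457)
414^64 ≡ 215 (mod 457)
414^128 ≡ 68 (mod 457)
414^228 = 414^(128+64+32+4) ≡ 456 (mod 457).
Result is 456 ≡ −1, so (414/457) = −1.

-1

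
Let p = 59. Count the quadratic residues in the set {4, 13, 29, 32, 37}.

2

(4/59) = +1 → QR.
(13/59) = -1 → non-residue.
(29/59) = +1 → QR.
(32/59) = -1 → non-residue.
(37/59) = -1 → non-residue.
Total quadratic residues among the 5: 2.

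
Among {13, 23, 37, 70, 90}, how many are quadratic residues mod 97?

1

(13/97) = -1 → non-residue.
(23/97) = -1 → non-residue.
(37/97) = -1 → non-residue.
(70/97) = +1 → QR.
(90/97) = -1 → non-residue.
Total quadratic residues among the 5: 1.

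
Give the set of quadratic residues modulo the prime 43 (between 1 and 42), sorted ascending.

Square k = 1,…,21 (k and 43−k give the same square):
1²=1, 2²=4, 3²=9, 4²=16, 5²=25, 6²=36, 7²≡6, 8²≡21, 9²≡38, 10²≡14, 11²≡35, 12²≡15, 13²≡40, 14²≡24, 15²≡10, 16²≡41, 17²≡31, 18²≡23, 19²≡17, 20²≡13, 21²≡11 (mod 43).
So the quadratic residues mod 43 are {1, 4, 6, 9, 10, 11, 13, 14, 15, 16, 17, 21, 23, 24, 25, 31, 35, 36, 38, 40, 41}.

1,4,6,9,10,11,13,14,15,16,17,21,23,24,25,31,35,36,38,40,41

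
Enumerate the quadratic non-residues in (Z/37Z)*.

Square k = 1,…,18 (k and 37−k give the same square):
1²=1, 2²=4, 3²=9, 4²=16, 5²=25, 6²=36, 7²≡12, 8²≡27, 9²≡7, 10²≡26, 11²≡10, 12²≡33, 13²≡21, 14²≡11, 15²≡3, 16²≡34, 17²≡30, 18²≡28 (mod 37).
The residues are {1, 3, 4, 7, 9, 10, 11, 12, 16, 21, 25, 26, 27, 28, 30, 33, 34, 36}; the non-residues are the remaining 18 nonzero classes.

2, 5, 6, 8, 13, 14, 15, 17, 18, 19, 20, 22, 23, 24, 29, 31, 32, 35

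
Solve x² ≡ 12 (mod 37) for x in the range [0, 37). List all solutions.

7, 30

37 ≡ 1 (mod 4), so we find a root by search.
Trying successive values, 7² = 49 ≡ 12 (mod 37). The other root is 37 − 7 = 30.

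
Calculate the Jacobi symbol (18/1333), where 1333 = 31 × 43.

-1

Pull out 2: since 1333 ≡ 5 (mod 8), (2/1333) = -1.
Reciprocity: 9 ≡ 1 and 1333 ≡ 1 (mod 4), so (9/1333) = +(1333/9).
Reduce top mod 9: now compute (1/9).
Reached (1/9) = 1. Collecting the sign flips along the way, the symbol is -1.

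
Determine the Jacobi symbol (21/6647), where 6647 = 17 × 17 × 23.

-1

Reciprocity: 21 ≡ 1 and 6647 ≡ 3 (mod 4), so (21/6647) = +(6647/21).
Reduce top mod 21: now compute (11/21).
Reciprocity: 11 ≡ 3 and 21 ≡ 1 (mod 4), so (11/21) = +(21/11).
Reduce top mod 11: now compute (10/11).
Pull out 2: since 11 ≡ 3 (mod 8), (2/11) = -1.
Reciprocity: 5 ≡ 1 and 11 ≡ 3 (mod 4), so (5/11) = +(11/5).
Reduce top mod 5: now compute (1/5).
Reached (1/5) = 1. Collecting the sign flips along the way, the symbol is -1.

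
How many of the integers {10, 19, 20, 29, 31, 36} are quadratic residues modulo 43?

(10/43) = +1 → QR.
(19/43) = -1 → non-residue.
(20/43) = -1 → non-residue.
(29/43) = -1 → non-residue.
(31/43) = +1 → QR.
(36/43) = +1 → QR.
Total quadratic residues among the 6: 3.

3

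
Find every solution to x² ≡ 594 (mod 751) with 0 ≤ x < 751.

Since 751 ≡ 3 (mod 4), a square root of 594 is 594^((751+1)/4) = 594^188 mod 751.
Repeated squaring: 594^2≡617, 594^4≡683, 594^8≡118, 594^16≡406, 594^32≡367, 594^64≡260, 594^128≡10 (mod 751).
594^188 = 594^(128+32+16+8+4) ≡ 271 (mod 751).
Check: 271² = 73441 ≡ 594 (mod 751). The two roots are 271 and 480.

271, 480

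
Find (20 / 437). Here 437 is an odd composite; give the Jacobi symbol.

-1

Pull out 2^2: since 437 ≡ 5 (mod 8), (2/437) = -1, so (2/437)^2 = +1.
Reciprocity: 5 ≡ 1 and 437 ≡ 1 (mod 4), so (5/437) = +(437/5).
Reduce top mod 5: now compute (2/5).
Pull out 2: since 5 ≡ 5 (mod 8), (2/5) = -1.
Reached (1/5) = 1. Collecting the sign flips along the way, the symbol is -1.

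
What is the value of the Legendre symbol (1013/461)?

First reduce: 1013 ≡ 91 (mod 461).
Reciprocity: 91 ≡ 3 and 461 ≡ 1 (mod 4), so (91/461) = +(461/91).
Reduce top mod 91: now compute (6/91).
Pull out 2: since 91 ≡ 3 (mod 8), (2/91) = -1.
Reciprocity: 3 ≡ 3 and 91 ≡ 3 (mod 4), so (3/91) = −(91/3).
Reduce top mod 3: now compute (1/3).
Reached (1/3) = 1. Collecting the sign flips along the way, the symbol is +1.

1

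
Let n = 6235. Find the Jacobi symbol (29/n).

0

Reciprocity: 29 ≡ 1 and 6235 ≡ 3 (mod 4), so (29/6235) = +(6235/29).
Reduce top mod 29: now compute (0/29).
Top reduces to 0: gcd > 1, so the symbol is 0.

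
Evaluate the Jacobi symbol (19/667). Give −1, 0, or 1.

1

Reciprocity: 19 ≡ 3 and 667 ≡ 3 (mod 4), so (19/667) = −(667/19).
Reduce top mod 19: now compute (2/19).
Pull out 2: since 19 ≡ 3 (mod 8), (2/19) = -1.
Reached (1/19) = 1. Collecting the sign flips along the way, the symbol is +1.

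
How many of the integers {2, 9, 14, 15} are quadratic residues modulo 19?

1

(2/19) = -1 → non-residue.
(9/19) = +1 → QR.
(14/19) = -1 → non-residue.
(15/19) = -1 → non-residue.
Total quadratic residues among the 4: 1.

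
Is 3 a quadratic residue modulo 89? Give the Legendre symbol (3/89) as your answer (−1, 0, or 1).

-1

Reciprocity: 3 ≡ 3 and 89 ≡ 1 (mod 4), so (3/89) = +(89/3).
Reduce top mod 3: now compute (2/3).
Pull out 2: since 3 ≡ 3 (mod 8), (2/3) = -1.
Reached (1/3) = 1. Collecting the sign flips along the way, the symbol is -1.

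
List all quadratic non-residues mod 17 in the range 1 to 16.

3 5 6 7 10 11 12 14

Square k = 1,…,8 (k and 17−k give the same square):
1²=1, 2²=4, 3²=9, 4²=16, 5²≡8, 6²≡2, 7²≡15, 8²≡13 (mod 17).
The residues are {1, 2, 4, 8, 9, 13, 15, 16}; the non-residues are the remaining 8 nonzero classes.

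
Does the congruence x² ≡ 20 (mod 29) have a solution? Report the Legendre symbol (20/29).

Euler's criterion: (20/29) ≡ 20^14 (mod 29).
20^2 ≡ 23 (mod 29)
20^4 ≡ 7 (mod 29)
20^8 ≡ 20 (mod 29)
20^14 = 20^(8+4+2) ≡ 1 (mod 29).
Result is 1, so (20/29) = 1.

1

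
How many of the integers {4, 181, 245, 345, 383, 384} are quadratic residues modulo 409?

(4/409) = +1 → QR.
(181/409) = -1 → non-residue.
(245/409) = +1 → QR.
(345/409) = +1 → QR.
(383/409) = -1 → non-residue.
(384/409) = +1 → QR.
Total quadratic residues among the 6: 4.

4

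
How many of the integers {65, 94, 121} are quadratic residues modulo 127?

2

(65/127) = -1 → non-residue.
(94/127) = +1 → QR.
(121/127) = +1 → QR.
Total quadratic residues among the 3: 2.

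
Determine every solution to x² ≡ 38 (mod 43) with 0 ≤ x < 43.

9, 34

Since 43 ≡ 3 (mod 4), a square root of 38 is 38^((43+1)/4) = 38^11 mod 43.
Repeated squaring: 38^2≡25, 38^4≡23, 38^8≡13 (mod 43).
38^11 = 38^(8+2+1) ≡ 9 (mod 43).
Check: 9² = 81 ≡ 38 (mod 43). The two roots are 9 and 34.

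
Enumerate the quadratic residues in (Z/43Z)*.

1, 4, 6, 9, 10, 11, 13, 14, 15, 16, 17, 21, 23, 24, 25, 31, 35, 36, 38, 40, 41

Square k = 1,…,21 (k and 43−k give the same square):
1²=1, 2²=4, 3²=9, 4²=16, 5²=25, 6²=36, 7²≡6, 8²≡21, 9²≡38, 10²≡14, 11²≡35, 12²≡15, 13²≡40, 14²≡24, 15²≡10, 16²≡41, 17²≡31, 18²≡23, 19²≡17, 20²≡13, 21²≡11 (mod 43).
So the quadratic residues mod 43 are {1, 4, 6, 9, 10, 11, 13, 14, 15, 16, 17, 21, 23, 24, 25, 31, 35, 36, 38, 40, 41}.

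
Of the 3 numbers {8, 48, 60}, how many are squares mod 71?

3

(8/71) = +1 → QR.
(48/71) = +1 → QR.
(60/71) = +1 → QR.
Total quadratic residues among the 3: 3.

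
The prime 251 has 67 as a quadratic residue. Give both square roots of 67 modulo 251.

103, 148

Since 251 ≡ 3 (mod 4), a square root of 67 is 67^((251+1)/4) = 67^63 mod 251.
Repeated squaring: 67^2≡222, 67^4≡88, 67^8≡214, 67^16≡114, 67^32≡195 (mod 251).
67^63 = 67^(32+16+8+4+2+1) ≡ 103 (mod 251).
Check: 103² = 10609 ≡ 67 (mod 251). The two roots are 103 and 148.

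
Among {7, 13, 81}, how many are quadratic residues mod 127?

2

(7/127) = -1 → non-residue.
(13/127) = +1 → QR.
(81/127) = +1 → QR.
Total quadratic residues among the 3: 2.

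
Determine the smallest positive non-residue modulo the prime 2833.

5

(2/2833) = +1, so 2 is a residue.
(3/2833) = +1, so 3 is a residue.
(4/2833) = +1, so 4 is a residue.
(5/2833) = −1, so 5 is the smallest positive non-residue mod 2833.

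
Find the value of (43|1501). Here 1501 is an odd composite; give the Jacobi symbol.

-1

Reciprocity: 43 ≡ 3 and 1501 ≡ 1 (mod 4), so (43/1501) = +(1501/43).
Reduce top mod 43: now compute (39/43).
Reciprocity: 39 ≡ 3 and 43 ≡ 3 (mod 4), so (39/43) = −(43/39).
Reduce top mod 39: now compute (4/39).
Pull out 2^2: since 39 ≡ 7 (mod 8), (2/39) = +1, so (2/39)^2 = +1.
Reached (1/39) = 1. Collecting the sign flips along the way, the symbol is -1.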